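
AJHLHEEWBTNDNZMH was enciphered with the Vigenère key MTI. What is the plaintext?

OQZZOWSDTHUVBGEV

Repeat the key across the ciphertext: MTIMTIMTIMTIMTIM
A(0)−M(12): -12≡14 → O
J(9)−T(19): -10≡16 → Q
H(7)−I(8): -1≡25 → Z
L(11)−M(12): -1≡25 → Z
H(7)−T(19): -12≡14 → O
E(4)−I(8): -4≡22 → W
E(4)−M(12): -8≡18 → S
W(22)−T(19): 3 → D
B(1)−I(8): -7≡19 → T
T(19)−M(12): 7 → H
N(13)−T(19): -6≡20 → U
D(3)−I(8): -5≡21 → V
N(13)−M(12): 1 → B
Z(25)−T(19): 6 → G
M(12)−I(8): 4 → E
H(7)−M(12): -5≡21 → V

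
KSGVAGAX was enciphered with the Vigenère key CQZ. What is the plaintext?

ICHTKHYH

Repeat the key across the ciphertext: CQZCQZCQ
K(10)−C(2): 8 → I
S(18)−Q(16): 2 → C
G(6)−Z(25): -19≡7 → H
V(21)−C(2): 19 → T
A(0)−Q(16): -16≡10 → K
G(6)−Z(25): -19≡7 → H
A(0)−C(2): -2≡24 → Y
X(23)−Q(16): 7 → H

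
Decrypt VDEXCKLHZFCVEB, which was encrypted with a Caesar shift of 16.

FNOHMUVRJPMFOL

V(21): 21−16=5 → F
D(3): 3−16=-13≡13 → N
E(4): 4−16=-12≡14 → O
X(23): 23−16=7 → H
C(2): 2−16=-14≡12 → M
K(10): 10−16=-6≡20 → U
L(11): 11−16=-5≡21 → V
H(7): 7−16=-9≡17 → R
Z(25): 25−16=9 → J
F(5): 5−16=-11≡15 → P
C(2): 2−16=-14≡12 → M
V(21): 21−16=5 → F
E(4): 4−16=-12≡14 → O
B(1): 1−16=-15≡11 → L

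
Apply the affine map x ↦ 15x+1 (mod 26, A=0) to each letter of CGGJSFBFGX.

C(2): 15·2+1=31≡5 → F
G(6): 15·6+1=91≡13 → N
G(6): 15·6+1=91≡13 → N
J(9): 15·9+1=136≡6 → G
S(18): 15·18+1=271≡11 → L
F(5): 15·5+1=76≡24 → Y
B(1): 15·1+1=16 → Q
F(5): 15·5+1=76≡24 → Y
G(6): 15·6+1=91≡13 → N
X(23): 15·23+1=346≡8 → I

FNNGLYQYNI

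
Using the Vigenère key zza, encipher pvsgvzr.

Repeat the key across the message: zzazzaz
p(15)+z(25): 40≡14 → o
v(21)+z(25): 46≡20 → u
s(18)+a(0): 18 → s
g(6)+z(25): 31≡5 → f
v(21)+z(25): 46≡20 → u
z(25)+a(0): 25 → z
r(17)+z(25): 42≡16 → q

ousfuzq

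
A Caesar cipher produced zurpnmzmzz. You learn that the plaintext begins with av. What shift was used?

25

From the crib: z(25)−a(0)=25, so the shift is 25.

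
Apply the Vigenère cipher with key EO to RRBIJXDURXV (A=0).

VFFWNLHIVLZ

Repeat the key across the message: EOEOEOEOEOE
R(17)+E(4): 21 → V
R(17)+O(14): 31≡5 → F
B(1)+E(4): 5 → F
I(8)+O(14): 22 → W
J(9)+E(4): 13 → N
X(23)+O(14): 37≡11 → L
D(3)+E(4): 7 → H
U(20)+O(14): 34≡8 → I
R(17)+E(4): 21 → V
X(23)+O(14): 37≡11 → L
V(21)+E(4): 25 → Z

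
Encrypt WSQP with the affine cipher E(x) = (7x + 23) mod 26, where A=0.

W(22): 7·22+23=177≡21 → V
S(18): 7·18+23=149≡19 → T
Q(16): 7·16+23=135≡5 → F
P(15): 7·15+23=128≡24 → Y

VTFY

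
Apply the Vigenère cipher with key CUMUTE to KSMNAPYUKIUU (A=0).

Repeat the key across the message: CUMUTECUMUTE
K(10)+C(2): 12 → M
S(18)+U(20): 38≡12 → M
M(12)+M(12): 24 → Y
N(13)+U(20): 33≡7 → H
A(0)+T(19): 19 → T
P(15)+E(4): 19 → T
Y(24)+C(2): 26≡0 → A
U(20)+U(20): 40≡14 → O
K(10)+M(12): 22 → W
I(8)+U(20): 28≡2 → C
U(20)+T(19): 39≡13 → N
U(20)+E(4): 24 → Y

MMYHTTAOWCNY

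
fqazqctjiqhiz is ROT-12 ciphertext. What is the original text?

f(5): 5−12=-7≡19 → t
q(16): 16−12=4 → e
a(0): 0−12=-12≡14 → o
z(25): 25−12=13 → n
q(16): 16−12=4 → e
c(2): 2−12=-10≡16 → q
t(19): 19−12=7 → h
j(9): 9−12=-3≡23 → x
i(8): 8−12=-4≡22 → w
q(16): 16−12=4 → e
h(7): 7−12=-5≡21 → v
i(8): 8−12=-4≡22 → w
z(25): 25−12=13 → n

teoneqhxwevwn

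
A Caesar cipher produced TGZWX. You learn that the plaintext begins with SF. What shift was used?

1

From the crib: T(19)−S(18)=1, so the shift is 1.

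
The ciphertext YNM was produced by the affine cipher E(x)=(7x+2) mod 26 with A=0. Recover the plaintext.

SJU

The inverse of 7 mod 26 is 15, since 7·15=105≡1. Apply D(y)=15·(y−2) mod 26:
Y(24): 15·(24−2)=330≡18 → S
N(13): 15·(13−2)=165≡9 → J
M(12): 15·(12−2)=150≡20 → U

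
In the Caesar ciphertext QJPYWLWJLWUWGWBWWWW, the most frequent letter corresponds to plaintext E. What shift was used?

18

The most frequent ciphertext letter is W (appears 9 times).
W is position 22; E is position 4.
Shift = 18.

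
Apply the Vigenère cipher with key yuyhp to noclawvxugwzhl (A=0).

liaspupvbvutfs

Repeat the key across the message: yuyhpyuyhpyuyh
n(13)+y(24): 37≡11 → l
o(14)+u(20): 34≡8 → i
c(2)+y(24): 26≡0 → a
l(11)+h(7): 18 → s
a(0)+p(15): 15 → p
w(22)+y(24): 46≡20 → u
v(21)+u(20): 41≡15 → p
x(23)+y(24): 47≡21 → v
u(20)+h(7): 27≡1 → b
g(6)+p(15): 21 → v
w(22)+y(24): 46≡20 → u
z(25)+u(20): 45≡19 → t
h(7)+y(24): 31≡5 → f
l(11)+h(7): 18 → s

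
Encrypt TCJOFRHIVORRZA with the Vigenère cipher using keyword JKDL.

CMMZOBKTEYUCIK

Repeat the key across the message: JKDLJKDLJKDLJK
T(19)+J(9): 28≡2 → C
C(2)+K(10): 12 → M
J(9)+D(3): 12 → M
O(14)+L(11): 25 → Z
F(5)+J(9): 14 → O
R(17)+K(10): 27≡1 → B
H(7)+D(3): 10 → K
I(8)+L(11): 19 → T
V(21)+J(9): 30≡4 → E
O(14)+K(10): 24 → Y
R(17)+D(3): 20 → U
R(17)+L(11): 28≡2 → C
Z(25)+J(9): 34≡8 → I
A(0)+K(10): 10 → K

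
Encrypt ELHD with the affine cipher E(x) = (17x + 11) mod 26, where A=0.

BQAK

E(4): 17·4+11=79≡1 → B
L(11): 17·11+11=198≡16 → Q
H(7): 17·7+11=130≡0 → A
D(3): 17·3+11=62≡10 → K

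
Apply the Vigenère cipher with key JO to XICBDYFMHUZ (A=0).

Repeat the key across the message: JOJOJOJOJOJ
X(23)+J(9): 32≡6 → G
I(8)+O(14): 22 → W
C(2)+J(9): 11 → L
B(1)+O(14): 15 → P
D(3)+J(9): 12 → M
Y(24)+O(14): 38≡12 → M
F(5)+J(9): 14 → O
M(12)+O(14): 26≡0 → A
H(7)+J(9): 16 → Q
U(20)+O(14): 34≡8 → I
Z(25)+J(9): 34≡8 → I

GWLPMMOAQII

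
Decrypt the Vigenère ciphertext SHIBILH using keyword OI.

Repeat the key across the ciphertext: OIOIOIO
S(18)−O(14): 4 → E
H(7)−I(8): -1≡25 → Z
I(8)−O(14): -6≡20 → U
B(1)−I(8): -7≡19 → T
I(8)−O(14): -6≡20 → U
L(11)−I(8): 3 → D
H(7)−O(14): -7≡19 → T

EZUTUDT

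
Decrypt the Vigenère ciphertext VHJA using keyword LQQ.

KRTP

Repeat the key across the ciphertext: LQQL
V(21)−L(11): 10 → K
H(7)−Q(16): -9≡17 → R
J(9)−Q(16): -7≡19 → T
A(0)−L(11): -11≡15 → P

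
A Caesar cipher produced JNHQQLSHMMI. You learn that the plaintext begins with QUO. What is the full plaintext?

From the crib: J(9)−Q(16)=-7≡19, so the shift is 19.
Subtract 19 from each ciphertext letter:
J(9): 9−19=-10≡16 → Q
N(13): 13−19=-6≡20 → U
H(7): 7−19=-12≡14 → O
Q(16): 16−19=-3≡23 → X
Q(16): 16−19=-3≡23 → X
L(11): 11−19=-8≡18 → S
S(18): 18−19=-1≡25 → Z
H(7): 7−19=-12≡14 → O
M(12): 12−19=-7≡19 → T
M(12): 12−19=-7≡19 → T
I(8): 8−19=-11≡15 → P

QUOXXSZOTTP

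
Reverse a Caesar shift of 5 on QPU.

Q(16): 16−5=11 → L
P(15): 15−5=10 → K
U(20): 20−5=15 → P

LKP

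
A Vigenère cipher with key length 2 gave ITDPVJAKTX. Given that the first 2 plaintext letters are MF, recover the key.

Subtract each crib letter from the matching ciphertext letter (mod 26):
I(8)−M(12)=-4≡22 → W
T(19)−F(5)=14 → O

WO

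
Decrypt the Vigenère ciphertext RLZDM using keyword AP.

Repeat the key across the ciphertext: APAPA
R(17)−A(0): 17 → R
L(11)−P(15): -4≡22 → W
Z(25)−A(0): 25 → Z
D(3)−P(15): -12≡14 → O
M(12)−A(0): 12 → M

RWZOM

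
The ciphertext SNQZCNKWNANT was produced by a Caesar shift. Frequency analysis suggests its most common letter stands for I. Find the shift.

The most frequent ciphertext letter is N (appears 4 times).
N is position 13; I is position 8.
Shift = 5.

5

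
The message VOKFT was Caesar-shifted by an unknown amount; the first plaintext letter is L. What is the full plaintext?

From the crib: V(21)−L(11)=10, so the shift is 10.
Subtract 10 from each ciphertext letter:
V(21): 21−10=11 → L
O(14): 14−10=4 → E
K(10): 10−10=0 → A
F(5): 5−10=-5≡21 → V
T(19): 19−10=9 → J

LEAVJ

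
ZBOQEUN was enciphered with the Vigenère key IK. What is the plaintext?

RRGGWKF

Repeat the key across the ciphertext: IKIKIKI
Z(25)−I(8): 17 → R
B(1)−K(10): -9≡17 → R
O(14)−I(8): 6 → G
Q(16)−K(10): 6 → G
E(4)−I(8): -4≡22 → W
U(20)−K(10): 10 → K
N(13)−I(8): 5 → F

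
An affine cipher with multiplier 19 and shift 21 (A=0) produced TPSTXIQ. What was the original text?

The inverse of 19 mod 26 is 11, since 19·11=209≡1. Apply D(y)=11·(y−21) mod 26:
T(19): 11·(19−21)=-22≡4 → E
P(15): 11·(15−21)=-66≡12 → M
S(18): 11·(18−21)=-33≡19 → T
T(19): 11·(19−21)=-22≡4 → E
X(23): 11·(23−21)=22 → W
I(8): 11·(8−21)=-143≡13 → N
Q(16): 11·(16−21)=-55≡23 → X

EMTEWNX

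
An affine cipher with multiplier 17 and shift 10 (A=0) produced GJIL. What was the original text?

MDGX

The inverse of 17 mod 26 is 23, since 17·23=391≡1. Apply D(y)=23·(y−10) mod 26:
G(6): 23·(6−10)=-92≡12 → M
J(9): 23·(9−10)=-23≡3 → D
I(8): 23·(8−10)=-46≡6 → G
L(11): 23·(11−10)=23 → X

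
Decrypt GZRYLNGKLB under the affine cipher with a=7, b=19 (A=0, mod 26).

NMWXKONVKQ

The inverse of 7 mod 26 is 15, since 7·15=105≡1. Apply D(y)=15·(y−19) mod 26:
G(6): 15·(6−19)=-195≡13 → N
Z(25): 15·(25−19)=90≡12 → M
R(17): 15·(17−19)=-30≡22 → W
Y(24): 15·(24−19)=75≡23 → X
L(11): 15·(11−19)=-120≡10 → K
N(13): 15·(13−19)=-90≡14 → O
G(6): 15·(6−19)=-195≡13 → N
K(10): 15·(10−19)=-135≡21 → V
L(11): 15·(11−19)=-120≡10 → K
B(1): 15·(1−19)=-270≡16 → Q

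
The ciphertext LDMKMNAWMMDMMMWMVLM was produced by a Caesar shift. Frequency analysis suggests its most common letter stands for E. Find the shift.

The most frequent ciphertext letter is M (appears 9 times).
M is position 12; E is position 4.
Shift = 8.

8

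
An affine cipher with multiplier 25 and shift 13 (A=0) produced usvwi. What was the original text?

The inverse of 25 mod 26 is 25, since 25·25=625≡1. Apply D(y)=25·(y−13) mod 26:
u(20): 25·(20−13)=175≡19 → t
s(18): 25·(18−13)=125≡21 → v
v(21): 25·(21−13)=200≡18 → s
w(22): 25·(22−13)=225≡17 → r
i(8): 25·(8−13)=-125≡5 → f

tvsrf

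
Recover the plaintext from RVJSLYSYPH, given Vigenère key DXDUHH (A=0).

Repeat the key across the ciphertext: DXDUHHDXDU
R(17)−D(3): 14 → O
V(21)−X(23): -2≡24 → Y
J(9)−D(3): 6 → G
S(18)−U(20): -2≡24 → Y
L(11)−H(7): 4 → E
Y(24)−H(7): 17 → R
S(18)−D(3): 15 → P
Y(24)−X(23): 1 → B
P(15)−D(3): 12 → M
H(7)−U(20): -13≡13 → N

OYGYERPBMN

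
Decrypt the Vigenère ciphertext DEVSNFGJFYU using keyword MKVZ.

Repeat the key across the ciphertext: MKVZMKVZMKV
D(3)−M(12): -9≡17 → R
E(4)−K(10): -6≡20 → U
V(21)−V(21): 0 → A
S(18)−Z(25): -7≡19 → T
N(13)−M(12): 1 → B
F(5)−K(10): -5≡21 → V
G(6)−V(21): -15≡11 → L
J(9)−Z(25): -16≡10 → K
F(5)−M(12): -7≡19 → T
Y(24)−K(10): 14 → O
U(20)−V(21): -1≡25 → Z

RUATBVLKTOZ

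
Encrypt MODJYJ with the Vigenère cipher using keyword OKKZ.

Repeat the key across the message: OKKZOK
M(12)+O(14): 26≡0 → A
O(14)+K(10): 24 → Y
D(3)+K(10): 13 → N
J(9)+Z(25): 34≡8 → I
Y(24)+O(14): 38≡12 → M
J(9)+K(10): 19 → T

AYNIMT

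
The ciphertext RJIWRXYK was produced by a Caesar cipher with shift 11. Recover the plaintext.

R(17): 17−11=6 → G
J(9): 9−11=-2≡24 → Y
I(8): 8−11=-3≡23 → X
W(22): 22−11=11 → L
R(17): 17−11=6 → G
X(23): 23−11=12 → M
Y(24): 24−11=13 → N
K(10): 10−11=-1≡25 → Z

GYXLGMNZ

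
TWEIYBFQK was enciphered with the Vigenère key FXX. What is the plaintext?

Repeat the key across the ciphertext: FXXFXXFXX
T(19)−F(5): 14 → O
W(22)−X(23): -1≡25 → Z
E(4)−X(23): -19≡7 → H
I(8)−F(5): 3 → D
Y(24)−X(23): 1 → B
B(1)−X(23): -22≡4 → E
F(5)−F(5): 0 → A
Q(16)−X(23): -7≡19 → T
K(10)−X(23): -13≡13 → N

OZHDBEATN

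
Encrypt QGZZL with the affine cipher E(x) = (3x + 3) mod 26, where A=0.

ZVAAK

Q(16): 3·16+3=51≡25 → Z
G(6): 3·6+3=21 → V
Z(25): 3·25+3=78≡0 → A
Z(25): 3·25+3=78≡0 → A
L(11): 3·11+3=36≡10 → K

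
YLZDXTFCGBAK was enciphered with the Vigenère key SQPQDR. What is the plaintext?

GVKNUCNMRLXT

Repeat the key across the ciphertext: SQPQDRSQPQDR
Y(24)−S(18): 6 → G
L(11)−Q(16): -5≡21 → V
Z(25)−P(15): 10 → K
D(3)−Q(16): -13≡13 → N
X(23)−D(3): 20 → U
T(19)−R(17): 2 → C
F(5)−S(18): -13≡13 → N
C(2)−Q(16): -14≡12 → M
G(6)−P(15): -9≡17 → R
B(1)−Q(16): -15≡11 → L
A(0)−D(3): -3≡23 → X
K(10)−R(17): -7≡19 → T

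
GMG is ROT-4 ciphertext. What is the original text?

G(6): 6−4=2 → C
M(12): 12−4=8 → I
G(6): 6−4=2 → C

CIC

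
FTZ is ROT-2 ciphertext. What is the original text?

DRX

F(5): 5−2=3 → D
T(19): 19−2=17 → R
Z(25): 25−2=23 → X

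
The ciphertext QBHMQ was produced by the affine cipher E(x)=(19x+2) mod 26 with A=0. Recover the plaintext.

YPDGY

The inverse of 19 mod 26 is 11, since 19·11=209≡1. Apply D(y)=11·(y−2) mod 26:
Q(16): 11·(16−2)=154≡24 → Y
B(1): 11·(1−2)=-11≡15 → P
H(7): 11·(7−2)=55≡3 → D
M(12): 11·(12−2)=110≡6 → G
Q(16): 11·(16−2)=154≡24 → Y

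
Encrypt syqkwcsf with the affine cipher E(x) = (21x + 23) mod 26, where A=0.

lhvzrnly

s(18): 21·18+23=401≡11 → l
y(24): 21·24+23=527≡7 → h
q(16): 21·16+23=359≡21 → v
k(10): 21·10+23=233≡25 → z
w(22): 21·22+23=485≡17 → r
c(2): 21·2+23=65≡13 → n
s(18): 21·18+23=401≡11 → l
f(5): 21·5+23=128≡24 → y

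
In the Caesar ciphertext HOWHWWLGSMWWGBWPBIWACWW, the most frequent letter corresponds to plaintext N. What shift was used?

9

The most frequent ciphertext letter is W (appears 9 times).
W is position 22; N is position 13.
Shift = 9.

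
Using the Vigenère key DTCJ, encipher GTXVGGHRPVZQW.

Repeat the key across the message: DTCJDTCJDTCJD
G(6)+D(3): 9 → J
T(19)+T(19): 38≡12 → M
X(23)+C(2): 25 → Z
V(21)+J(9): 30≡4 → E
G(6)+D(3): 9 → J
G(6)+T(19): 25 → Z
H(7)+C(2): 9 → J
R(17)+J(9): 26≡0 → A
P(15)+D(3): 18 → S
V(21)+T(19): 40≡14 → O
Z(25)+C(2): 27≡1 → B
Q(16)+J(9): 25 → Z
W(22)+D(3): 25 → Z

JMZEJZJASOBZZ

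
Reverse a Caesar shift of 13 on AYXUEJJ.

NLKHRWW

A(0): 0−13=-13≡13 → N
Y(24): 24−13=11 → L
X(23): 23−13=10 → K
U(20): 20−13=7 → H
E(4): 4−13=-9≡17 → R
J(9): 9−13=-4≡22 → W
J(9): 9−13=-4≡22 → W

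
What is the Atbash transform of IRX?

I(8) → R(17)
R(17) → I(8)
X(23) → C(2)

RIC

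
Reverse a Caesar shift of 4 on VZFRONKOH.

V(21): 21−4=17 → R
Z(25): 25−4=21 → V
F(5): 5−4=1 → B
R(17): 17−4=13 → N
O(14): 14−4=10 → K
N(13): 13−4=9 → J
K(10): 10−4=6 → G
O(14): 14−4=10 → K
H(7): 7−4=3 → D

RVBNKJGKD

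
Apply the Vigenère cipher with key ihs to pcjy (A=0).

xjbg

Repeat the key across the message: ihsi
p(15)+i(8): 23 → x
c(2)+h(7): 9 → j
j(9)+s(18): 27≡1 → b
y(24)+i(8): 32≡6 → g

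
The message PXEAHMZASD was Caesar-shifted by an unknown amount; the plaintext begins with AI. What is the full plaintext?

AIPLSXKLDO

From the crib: P(15)−A(0)=15, so the shift is 15.
Subtract 15 from each ciphertext letter:
P(15): 15−15=0 → A
X(23): 23−15=8 → I
E(4): 4−15=-11≡15 → P
A(0): 0−15=-15≡11 → L
H(7): 7−15=-8≡18 → S
M(12): 12−15=-3≡23 → X
Z(25): 25−15=10 → K
A(0): 0−15=-15≡11 → L
S(18): 18−15=3 → D
D(3): 3−15=-12≡14 → O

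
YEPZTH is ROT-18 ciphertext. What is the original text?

GMXHBP

Y(24): 24−18=6 → G
E(4): 4−18=-14≡12 → M
P(15): 15−18=-3≡23 → X
Z(25): 25−18=7 → H
T(19): 19−18=1 → B
H(7): 7−18=-11≡15 → P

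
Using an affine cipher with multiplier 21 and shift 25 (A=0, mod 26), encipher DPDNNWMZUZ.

KCKMMTREDE

D(3): 21·3+25=88≡10 → K
P(15): 21·15+25=340≡2 → C
D(3): 21·3+25=88≡10 → K
N(13): 21·13+25=298≡12 → M
N(13): 21·13+25=298≡12 → M
W(22): 21·22+25=487≡19 → T
M(12): 21·12+25=277≡17 → R
Z(25): 21·25+25=550≡4 → E
U(20): 21·20+25=445≡3 → D
Z(25): 21·25+25=550≡4 → E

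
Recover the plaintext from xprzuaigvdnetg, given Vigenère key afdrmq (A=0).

Repeat the key across the ciphertext: afdrmqafdrmqaf
x(23)−a(0): 23 → x
p(15)−f(5): 10 → k
r(17)−d(3): 14 → o
z(25)−r(17): 8 → i
u(20)−m(12): 8 → i
a(0)−q(16): -16≡10 → k
i(8)−a(0): 8 → i
g(6)−f(5): 1 → b
v(21)−d(3): 18 → s
d(3)−r(17): -14≡12 → m
n(13)−m(12): 1 → b
e(4)−q(16): -12≡14 → o
t(19)−a(0): 19 → t
g(6)−f(5): 1 → b

xkoiikibsmbotb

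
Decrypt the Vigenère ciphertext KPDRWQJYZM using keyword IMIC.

CDVPOEBWRA

Repeat the key across the ciphertext: IMICIMICIM
K(10)−I(8): 2 → C
P(15)−M(12): 3 → D
D(3)−I(8): -5≡21 → V
R(17)−C(2): 15 → P
W(22)−I(8): 14 → O
Q(16)−M(12): 4 → E
J(9)−I(8): 1 → B
Y(24)−C(2): 22 → W
Z(25)−I(8): 17 → R
M(12)−M(12): 0 → A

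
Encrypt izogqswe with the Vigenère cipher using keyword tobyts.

bnpejkps

Repeat the key across the message: tobytsto
i(8)+t(19): 27≡1 → b
z(25)+o(14): 39≡13 → n
o(14)+b(1): 15 → p
g(6)+y(24): 30≡4 → e
q(16)+t(19): 35≡9 → j
s(18)+s(18): 36≡10 → k
w(22)+t(19): 41≡15 → p
e(4)+o(14): 18 → s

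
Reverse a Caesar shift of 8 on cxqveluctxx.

upinwdmulpp

c(2): 2−8=-6≡20 → u
x(23): 23−8=15 → p
q(16): 16−8=8 → i
v(21): 21−8=13 → n
e(4): 4−8=-4≡22 → w
l(11): 11−8=3 → d
u(20): 20−8=12 → m
c(2): 2−8=-6≡20 → u
t(19): 19−8=11 → l
x(23): 23−8=15 → p
x(23): 23−8=15 → p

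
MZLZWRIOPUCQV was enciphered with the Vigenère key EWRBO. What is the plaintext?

IDUYINMXOGYUE

Repeat the key across the ciphertext: EWRBOEWRBOEWR
M(12)−E(4): 8 → I
Z(25)−W(22): 3 → D
L(11)−R(17): -6≡20 → U
Z(25)−B(1): 24 → Y
W(22)−O(14): 8 → I
R(17)−E(4): 13 → N
I(8)−W(22): -14≡12 → M
O(14)−R(17): -3≡23 → X
P(15)−B(1): 14 → O
U(20)−O(14): 6 → G
C(2)−E(4): -2≡24 → Y
Q(16)−W(22): -6≡20 → U
V(21)−R(17): 4 → E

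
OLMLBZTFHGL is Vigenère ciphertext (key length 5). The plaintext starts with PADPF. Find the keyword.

ZLJWW

Subtract each crib letter from the matching ciphertext letter (mod 26):
O(14)−P(15)=-1≡25 → Z
L(11)−A(0)=11 → L
M(12)−D(3)=9 → J
L(11)−P(15)=-4≡22 → W
B(1)−F(5)=-4≡22 → W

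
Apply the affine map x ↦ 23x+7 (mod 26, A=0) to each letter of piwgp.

p(15): 23·15+7=352≡14 → o
i(8): 23·8+7=191≡9 → j
w(22): 23·22+7=513≡19 → t
g(6): 23·6+7=145≡15 → p
p(15): 23·15+7=352≡14 → o

ojtpo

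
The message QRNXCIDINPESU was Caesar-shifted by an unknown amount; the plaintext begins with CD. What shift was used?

14

From the crib: Q(16)−C(2)=14, so the shift is 14.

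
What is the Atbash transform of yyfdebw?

bbuwvyd

y(24) → b(1)
y(24) → b(1)
f(5) → u(20)
d(3) → w(22)
e(4) → v(21)
b(1) → y(24)
w(22) → d(3)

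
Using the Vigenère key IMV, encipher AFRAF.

Repeat the key across the message: IMVIM
A(0)+I(8): 8 → I
F(5)+M(12): 17 → R
R(17)+V(21): 38≡12 → M
A(0)+I(8): 8 → I
F(5)+M(12): 17 → R

IRMIR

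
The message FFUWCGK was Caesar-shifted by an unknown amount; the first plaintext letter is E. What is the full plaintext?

EETVBFJ

From the crib: F(5)−E(4)=1, so the shift is 1.
Subtract 1 from each ciphertext letter:
F(5): 5−1=4 → E
F(5): 5−1=4 → E
U(20): 20−1=19 → T
W(22): 22−1=21 → V
C(2): 2−1=1 → B
G(6): 6−1=5 → F
K(10): 10−1=9 → J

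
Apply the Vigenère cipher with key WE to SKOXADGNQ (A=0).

OOKBWHCRM

Repeat the key across the message: WEWEWEWEW
S(18)+W(22): 40≡14 → O
K(10)+E(4): 14 → O
O(14)+W(22): 36≡10 → K
X(23)+E(4): 27≡1 → B
A(0)+W(22): 22 → W
D(3)+E(4): 7 → H
G(6)+W(22): 28≡2 → C
N(13)+E(4): 17 → R
Q(16)+W(22): 38≡12 → M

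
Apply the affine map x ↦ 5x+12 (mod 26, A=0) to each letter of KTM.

KDU

K(10): 5·10+12=62≡10 → K
T(19): 5·19+12=107≡3 → D
M(12): 5·12+12=72≡20 → U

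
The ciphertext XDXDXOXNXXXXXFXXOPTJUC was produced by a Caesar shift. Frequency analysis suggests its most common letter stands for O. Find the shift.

9

The most frequent ciphertext letter is X (appears 11 times).
X is position 23; O is position 14.
Shift = 9.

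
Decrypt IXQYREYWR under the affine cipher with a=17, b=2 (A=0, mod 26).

IPKMHUMSH

The inverse of 17 mod 26 is 23, since 17·23=391≡1. Apply D(y)=23·(y−2) mod 26:
I(8): 23·(8−2)=138≡8 → I
X(23): 23·(23−2)=483≡15 → P
Q(16): 23·(16−2)=322≡10 → K
Y(24): 23·(24−2)=506≡12 → M
R(17): 23·(17−2)=345≡7 → H
E(4): 23·(4−2)=46≡20 → U
Y(24): 23·(24−2)=506≡12 → M
W(22): 23·(22−2)=460≡18 → S
R(17): 23·(17−2)=345≡7 → H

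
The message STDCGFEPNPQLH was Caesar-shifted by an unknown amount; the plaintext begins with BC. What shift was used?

From the crib: S(18)−B(1)=17, so the shift is 17.

17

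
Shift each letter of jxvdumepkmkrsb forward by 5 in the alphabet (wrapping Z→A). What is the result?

j(9): 9+5=14 → o
x(23): 23+5=28≡2 → c
v(21): 21+5=26≡0 → a
d(3): 3+5=8 → i
u(20): 20+5=25 → z
m(12): 12+5=17 → r
e(4): 4+5=9 → j
p(15): 15+5=20 → u
k(10): 10+5=15 → p
m(12): 12+5=17 → r
k(10): 10+5=15 → p
r(17): 17+5=22 → w
s(18): 18+5=23 → x
b(1): 1+5=6 → g

ocaizrjuprpwxg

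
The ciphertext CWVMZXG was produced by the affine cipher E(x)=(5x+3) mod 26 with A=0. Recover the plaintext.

The inverse of 5 mod 26 is 21, since 5·21=105≡1. Apply D(y)=21·(y−3) mod 26:
C(2): 21·(2−3)=-21≡5 → F
W(22): 21·(22−3)=399≡9 → J
V(21): 21·(21−3)=378≡14 → O
M(12): 21·(12−3)=189≡7 → H
Z(25): 21·(25−3)=462≡20 → U
X(23): 21·(23−3)=420≡4 → E
G(6): 21·(6−3)=63≡11 → L

FJOHUEL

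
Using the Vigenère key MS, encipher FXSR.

RPEJ

Repeat the key across the message: MSMS
F(5)+M(12): 17 → R
X(23)+S(18): 41≡15 → P
S(18)+M(12): 30≡4 → E
R(17)+S(18): 35≡9 → J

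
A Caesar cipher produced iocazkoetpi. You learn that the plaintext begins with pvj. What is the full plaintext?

From the crib: i(8)−p(15)=-7≡19, so the shift is 19.
Subtract 19 from each ciphertext letter:
i(8): 8−19=-11≡15 → p
o(14): 14−19=-5≡21 → v
c(2): 2−19=-17≡9 → j
a(0): 0−19=-19≡7 → h
z(25): 25−19=6 → g
k(10): 10−19=-9≡17 → r
o(14): 14−19=-5≡21 → v
e(4): 4−19=-15≡11 → l
t(19): 19−19=0 → a
p(15): 15−19=-4≡22 → w
i(8): 8−19=-11≡15 → p

pvjhgrvlawp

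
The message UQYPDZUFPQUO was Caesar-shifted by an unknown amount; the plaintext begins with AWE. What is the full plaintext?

AWEVJFALVWAU

From the crib: U(20)−A(0)=20, so the shift is 20.
Subtract 20 from each ciphertext letter:
U(20): 20−20=0 → A
Q(16): 16−20=-4≡22 → W
Y(24): 24−20=4 → E
P(15): 15−20=-5≡21 → V
D(3): 3−20=-17≡9 → J
Z(25): 25−20=5 → F
U(20): 20−20=0 → A
F(5): 5−20=-15≡11 → L
P(15): 15−20=-5≡21 → V
Q(16): 16−20=-4≡22 → W
U(20): 20−20=0 → A
O(14): 14−20=-6≡20 → U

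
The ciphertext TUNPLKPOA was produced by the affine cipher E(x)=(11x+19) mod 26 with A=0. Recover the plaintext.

ATQCELCJD

The inverse of 11 mod 26 is 19, since 11·19=209≡1. Apply D(y)=19·(y−19) mod 26:
T(19): 19·(19−19)=0 → A
U(20): 19·(20−19)=19 → T
N(13): 19·(13−19)=-114≡16 → Q
P(15): 19·(15−19)=-76≡2 → C
L(11): 19·(11−19)=-152≡4 → E
K(10): 19·(10−19)=-171≡11 → L
P(15): 19·(15−19)=-76≡2 → C
O(14): 19·(14−19)=-95≡9 → J
A(0): 19·(0−19)=-361≡3 → D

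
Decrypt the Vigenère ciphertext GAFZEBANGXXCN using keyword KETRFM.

WWMIZPQJNGSQD

Repeat the key across the ciphertext: KETRFMKETRFMK
G(6)−K(10): -4≡22 → W
A(0)−E(4): -4≡22 → W
F(5)−T(19): -14≡12 → M
Z(25)−R(17): 8 → I
E(4)−F(5): -1≡25 → Z
B(1)−M(12): -11≡15 → P
A(0)−K(10): -10≡16 → Q
N(13)−E(4): 9 → J
G(6)−T(19): -13≡13 → N
X(23)−R(17): 6 → G
X(23)−F(5): 18 → S
C(2)−M(12): -10≡16 → Q
N(13)−K(10): 3 → D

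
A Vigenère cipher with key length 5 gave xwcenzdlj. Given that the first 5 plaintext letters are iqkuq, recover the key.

Subtract each crib letter from the matching ciphertext letter (mod 26):
x(23)−i(8)=15 → p
w(22)−q(16)=6 → g
c(2)−k(10)=-8≡18 → s
e(4)−u(20)=-16≡10 → k
n(13)−q(16)=-3≡23 → x

pgskx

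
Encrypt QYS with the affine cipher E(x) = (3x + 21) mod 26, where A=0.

RPX

Q(16): 3·16+21=69≡17 → R
Y(24): 3·24+21=93≡15 → P
S(18): 3·18+21=75≡23 → X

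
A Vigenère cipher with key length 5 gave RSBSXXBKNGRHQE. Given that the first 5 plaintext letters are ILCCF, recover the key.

Subtract each crib letter from the matching ciphertext letter (mod 26):
R(17)−I(8)=9 → J
S(18)−L(11)=7 → H
B(1)−C(2)=-1≡25 → Z
S(18)−C(2)=16 → Q
X(23)−F(5)=18 → S

JHZQS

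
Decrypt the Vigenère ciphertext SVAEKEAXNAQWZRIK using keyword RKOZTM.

Repeat the key across the ciphertext: RKOZTMRKOZTMRKOZ
S(18)−R(17): 1 → B
V(21)−K(10): 11 → L
A(0)−O(14): -14≡12 → M
E(4)−Z(25): -21≡5 → F
K(10)−T(19): -9≡17 → R
E(4)−M(12): -8≡18 → S
A(0)−R(17): -17≡9 → J
X(23)−K(10): 13 → N
N(13)−O(14): -1≡25 → Z
A(0)−Z(25): -25≡1 → B
Q(16)−T(19): -3≡23 → X
W(22)−M(12): 10 → K
Z(25)−R(17): 8 → I
R(17)−K(10): 7 → H
I(8)−O(14): -6≡20 → U
K(10)−Z(25): -15≡11 → L

BLMFRSJNZBXKIHUL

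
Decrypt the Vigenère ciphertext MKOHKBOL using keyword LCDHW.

Repeat the key across the ciphertext: LCDHWLCD
M(12)−L(11): 1 → B
K(10)−C(2): 8 → I
O(14)−D(3): 11 → L
H(7)−H(7): 0 → A
K(10)−W(22): -12≡14 → O
B(1)−L(11): -10≡16 → Q
O(14)−C(2): 12 → M
L(11)−D(3): 8 → I

BILAOQMI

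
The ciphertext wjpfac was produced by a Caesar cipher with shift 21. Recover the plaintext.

w(22): 22−21=1 → b
j(9): 9−21=-12≡14 → o
p(15): 15−21=-6≡20 → u
f(5): 5−21=-16≡10 → k
a(0): 0−21=-21≡5 → f
c(2): 2−21=-19≡7 → h

boukfh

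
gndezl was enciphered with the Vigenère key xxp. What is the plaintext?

jqohcw

Repeat the key across the ciphertext: xxpxxp
g(6)−x(23): -17≡9 → j
n(13)−x(23): -10≡16 → q
d(3)−p(15): -12≡14 → o
e(4)−x(23): -19≡7 → h
z(25)−x(23): 2 → c
l(11)−p(15): -4≡22 → w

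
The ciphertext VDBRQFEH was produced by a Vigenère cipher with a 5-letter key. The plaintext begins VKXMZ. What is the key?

Subtract each crib letter from the matching ciphertext letter (mod 26):
V(21)−V(21)=0 → A
D(3)−K(10)=-7≡19 → T
B(1)−X(23)=-22≡4 → E
R(17)−M(12)=5 → F
Q(16)−Z(25)=-9≡17 → R

ATEFR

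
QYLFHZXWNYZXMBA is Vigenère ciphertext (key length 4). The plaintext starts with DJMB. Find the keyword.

NPZE

Subtract each crib letter from the matching ciphertext letter (mod 26):
Q(16)−D(3)=13 → N
Y(24)−J(9)=15 → P
L(11)−M(12)=-1≡25 → Z
F(5)−B(1)=4 → E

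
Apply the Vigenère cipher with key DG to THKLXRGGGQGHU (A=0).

Repeat the key across the message: DGDGDGDGDGDGD
T(19)+D(3): 22 → W
H(7)+G(6): 13 → N
K(10)+D(3): 13 → N
L(11)+G(6): 17 → R
X(23)+D(3): 26≡0 → A
R(17)+G(6): 23 → X
G(6)+D(3): 9 → J
G(6)+G(6): 12 → M
G(6)+D(3): 9 → J
Q(16)+G(6): 22 → W
G(6)+D(3): 9 → J
H(7)+G(6): 13 → N
U(20)+D(3): 23 → X

WNNRAXJMJWJNX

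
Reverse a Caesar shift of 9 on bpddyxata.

b(1): 1−9=-8≡18 → s
p(15): 15−9=6 → g
d(3): 3−9=-6≡20 → u
d(3): 3−9=-6≡20 → u
y(24): 24−9=15 → p
x(23): 23−9=14 → o
a(0): 0−9=-9≡17 → r
t(19): 19−9=10 → k
a(0): 0−9=-9≡17 → r

sguuporkr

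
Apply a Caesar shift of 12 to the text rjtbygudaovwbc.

r(17): 17+12=29≡3 → d
j(9): 9+12=21 → v
t(19): 19+12=31≡5 → f
b(1): 1+12=13 → n
y(24): 24+12=36≡10 → k
g(6): 6+12=18 → s
u(20): 20+12=32≡6 → g
d(3): 3+12=15 → p
a(0): 0+12=12 → m
o(14): 14+12=26≡0 → a
v(21): 21+12=33≡7 → h
w(22): 22+12=34≡8 → i
b(1): 1+12=13 → n
c(2): 2+12=14 → o

dvfnksgpmahino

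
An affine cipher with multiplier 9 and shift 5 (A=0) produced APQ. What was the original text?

The inverse of 9 mod 26 is 3, since 9·3=27≡1. Apply D(y)=3·(y−5) mod 26:
A(0): 3·(0−5)=-15≡11 → L
P(15): 3·(15−5)=30≡4 → E
Q(16): 3·(16−5)=33≡7 → H

LEH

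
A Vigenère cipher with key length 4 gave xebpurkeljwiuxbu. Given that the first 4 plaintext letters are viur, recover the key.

Subtract each crib letter from the matching ciphertext letter (mod 26):
x(23)−v(21)=2 → c
e(4)−i(8)=-4≡22 → w
b(1)−u(20)=-19≡7 → h
p(15)−r(17)=-2≡24 → y

cwhy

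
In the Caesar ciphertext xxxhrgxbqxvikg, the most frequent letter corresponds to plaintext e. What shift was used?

19

The most frequent ciphertext letter is x (appears 5 times).
x is position 23; e is position 4.
Shift = 19.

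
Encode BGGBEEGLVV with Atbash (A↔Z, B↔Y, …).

YTTYVVTOEE

B(1) → Y(24)
G(6) → T(19)
G(6) → T(19)
B(1) → Y(24)
E(4) → V(21)
E(4) → V(21)
G(6) → T(19)
L(11) → O(14)
V(21) → E(4)
V(21) → E(4)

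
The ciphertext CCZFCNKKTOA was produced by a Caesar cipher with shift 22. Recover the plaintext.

GGDJGROOXSE

C(2): 2−22=-20≡6 → G
C(2): 2−22=-20≡6 → G
Z(25): 25−22=3 → D
F(5): 5−22=-17≡9 → J
C(2): 2−22=-20≡6 → G
N(13): 13−22=-9≡17 → R
K(10): 10−22=-12≡14 → O
K(10): 10−22=-12≡14 → O
T(19): 19−22=-3≡23 → X
O(14): 14−22=-8≡18 → S
A(0): 0−22=-22≡4 → E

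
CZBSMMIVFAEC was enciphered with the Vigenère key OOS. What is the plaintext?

OLJEYUUHNMQK

Repeat the key across the ciphertext: OOSOOSOOSOOS
C(2)−O(14): -12≡14 → O
Z(25)−O(14): 11 → L
B(1)−S(18): -17≡9 → J
S(18)−O(14): 4 → E
M(12)−O(14): -2≡24 → Y
M(12)−S(18): -6≡20 → U
I(8)−O(14): -6≡20 → U
V(21)−O(14): 7 → H
F(5)−S(18): -13≡13 → N
A(0)−O(14): -14≡12 → M
E(4)−O(14): -10≡16 → Q
C(2)−S(18): -16≡10 → K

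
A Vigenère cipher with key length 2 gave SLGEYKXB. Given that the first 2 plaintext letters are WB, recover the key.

WK

Subtract each crib letter from the matching ciphertext letter (mod 26):
S(18)−W(22)=-4≡22 → W
L(11)−B(1)=10 → K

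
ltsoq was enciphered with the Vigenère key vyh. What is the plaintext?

Repeat the key across the ciphertext: vyhvy
l(11)−v(21): -10≡16 → q
t(19)−y(24): -5≡21 → v
s(18)−h(7): 11 → l
o(14)−v(21): -7≡19 → t
q(16)−y(24): -8≡18 → s

qvlts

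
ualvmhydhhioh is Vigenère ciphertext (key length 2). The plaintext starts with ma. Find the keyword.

ia

Subtract each crib letter from the matching ciphertext letter (mod 26):
u(20)−m(12)=8 → i
a(0)−a(0)=0 → a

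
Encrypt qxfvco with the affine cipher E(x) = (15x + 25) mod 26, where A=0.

q(16): 15·16+25=265≡5 → f
x(23): 15·23+25=370≡6 → g
f(5): 15·5+25=100≡22 → w
v(21): 15·21+25=340≡2 → c
c(2): 15·2+25=55≡3 → d
o(14): 15·14+25=235≡1 → b

fgwcdb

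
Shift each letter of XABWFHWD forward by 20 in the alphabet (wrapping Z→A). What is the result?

RUVQZBQX

X(23): 23+20=43≡17 → R
A(0): 0+20=20 → U
B(1): 1+20=21 → V
W(22): 22+20=42≡16 → Q
F(5): 5+20=25 → Z
H(7): 7+20=27≡1 → B
W(22): 22+20=42≡16 → Q
D(3): 3+20=23 → X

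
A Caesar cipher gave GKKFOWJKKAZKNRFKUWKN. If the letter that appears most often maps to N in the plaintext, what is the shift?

The most frequent ciphertext letter is K (appears 7 times).
K is position 10; N is position 13.
Shift = -3≡23.

23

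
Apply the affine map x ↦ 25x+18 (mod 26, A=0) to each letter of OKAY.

O(14): 25·14+18=368≡4 → E
K(10): 25·10+18=268≡8 → I
A(0): 25·0+18=18 → S
Y(24): 25·24+18=618≡20 → U

EISU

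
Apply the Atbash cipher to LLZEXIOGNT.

L(11) → O(14)
L(11) → O(14)
Z(25) → A(0)
E(4) → V(21)
X(23) → C(2)
I(8) → R(17)
O(14) → L(11)
G(6) → T(19)
N(13) → M(12)
T(19) → G(6)

OOAVCRLTMG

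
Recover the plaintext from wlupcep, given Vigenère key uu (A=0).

Repeat the key across the ciphertext: uuuuuuu
w(22)−u(20): 2 → c
l(11)−u(20): -9≡17 → r
u(20)−u(20): 0 → a
p(15)−u(20): -5≡21 → v
c(2)−u(20): -18≡8 → i
e(4)−u(20): -16≡10 → k
p(15)−u(20): -5≡21 → v

cravikv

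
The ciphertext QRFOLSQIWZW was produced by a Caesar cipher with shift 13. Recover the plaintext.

Q(16): 16−13=3 → D
R(17): 17−13=4 → E
F(5): 5−13=-8≡18 → S
O(14): 14−13=1 → B
L(11): 11−13=-2≡24 → Y
S(18): 18−13=5 → F
Q(16): 16−13=3 → D
I(8): 8−13=-5≡21 → V
W(22): 22−13=9 → J
Z(25): 25−13=12 → M
W(22): 22−13=9 → J

DESBYFDVJMJ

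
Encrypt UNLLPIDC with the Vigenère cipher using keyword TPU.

NCFEECWR

Repeat the key across the message: TPUTPUTP
U(20)+T(19): 39≡13 → N
N(13)+P(15): 28≡2 → C
L(11)+U(20): 31≡5 → F
L(11)+T(19): 30≡4 → E
P(15)+P(15): 30≡4 → E
I(8)+U(20): 28≡2 → C
D(3)+T(19): 22 → W
C(2)+P(15): 17 → R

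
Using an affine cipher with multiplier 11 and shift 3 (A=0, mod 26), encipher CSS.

ZTT

C(2): 11·2+3=25 → Z
S(18): 11·18+3=201≡19 → T
S(18): 11·18+3=201≡19 → T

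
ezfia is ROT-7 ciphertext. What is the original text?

e(4): 4−7=-3≡23 → x
z(25): 25−7=18 → s
f(5): 5−7=-2≡24 → y
i(8): 8−7=1 → b
a(0): 0−7=-7≡19 → t

xsybt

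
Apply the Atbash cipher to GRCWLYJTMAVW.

G(6) → T(19)
R(17) → I(8)
C(2) → X(23)
W(22) → D(3)
L(11) → O(14)
Y(24) → B(1)
J(9) → Q(16)
T(19) → G(6)
M(12) → N(13)
A(0) → Z(25)
V(21) → E(4)
W(22) → D(3)

TIXDOBQGNZED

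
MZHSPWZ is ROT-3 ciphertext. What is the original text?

M(12): 12−3=9 → J
Z(25): 25−3=22 → W
H(7): 7−3=4 → E
S(18): 18−3=15 → P
P(15): 15−3=12 → M
W(22): 22−3=19 → T
Z(25): 25−3=22 → W

JWEPMTW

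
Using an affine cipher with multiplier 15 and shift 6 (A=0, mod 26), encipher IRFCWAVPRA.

I(8): 15·8+6=126≡22 → W
R(17): 15·17+6=261≡1 → B
F(5): 15·5+6=81≡3 → D
C(2): 15·2+6=36≡10 → K
W(22): 15·22+6=336≡24 → Y
A(0): 15·0+6=6 → G
V(21): 15·21+6=321≡9 → J
P(15): 15·15+6=231≡23 → X
R(17): 15·17+6=261≡1 → B
A(0): 15·0+6=6 → G

WBDKYGJXBG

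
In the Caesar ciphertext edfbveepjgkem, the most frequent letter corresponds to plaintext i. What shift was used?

The most frequent ciphertext letter is e (appears 4 times).
e is position 4; i is position 8.
Shift = -4≡22.

22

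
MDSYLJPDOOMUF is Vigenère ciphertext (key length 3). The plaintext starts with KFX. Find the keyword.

Subtract each crib letter from the matching ciphertext letter (mod 26):
M(12)−K(10)=2 → C
D(3)−F(5)=-2≡24 → Y
S(18)−X(23)=-5≡21 → V

CYV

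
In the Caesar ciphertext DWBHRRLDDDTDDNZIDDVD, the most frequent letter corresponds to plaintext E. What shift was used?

25

The most frequent ciphertext letter is D (appears 9 times).
D is position 3; E is position 4.
Shift = -1≡25.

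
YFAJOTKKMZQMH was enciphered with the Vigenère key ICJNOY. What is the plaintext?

Repeat the key across the ciphertext: ICJNOYICJNOYI
Y(24)−I(8): 16 → Q
F(5)−C(2): 3 → D
A(0)−J(9): -9≡17 → R
J(9)−N(13): -4≡22 → W
O(14)−O(14): 0 → A
T(19)−Y(24): -5≡21 → V
K(10)−I(8): 2 → C
K(10)−C(2): 8 → I
M(12)−J(9): 3 → D
Z(25)−N(13): 12 → M
Q(16)−O(14): 2 → C
M(12)−Y(24): -12≡14 → O
H(7)−I(8): -1≡25 → Z

QDRWAVCIDMCOZ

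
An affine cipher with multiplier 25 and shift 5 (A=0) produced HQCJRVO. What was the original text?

YPDWOKR

The inverse of 25 mod 26 is 25, since 25·25=625≡1. Apply D(y)=25·(y−5) mod 26:
H(7): 25·(7−5)=50≡24 → Y
Q(16): 25·(16−5)=275≡15 → P
C(2): 25·(2−5)=-75≡3 → D
J(9): 25·(9−5)=100≡22 → W
R(17): 25·(17−5)=300≡14 → O
V(21): 25·(21−5)=400≡10 → K
O(14): 25·(14−5)=225≡17 → R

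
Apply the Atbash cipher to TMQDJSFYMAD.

T(19) → G(6)
M(12) → N(13)
Q(16) → J(9)
D(3) → W(22)
J(9) → Q(16)
S(18) → H(7)
F(5) → U(20)
Y(24) → B(1)
M(12) → N(13)
A(0) → Z(25)
D(3) → W(22)

GNJWQHUBNZW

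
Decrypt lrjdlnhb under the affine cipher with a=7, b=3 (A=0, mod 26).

qcmaquiw

The inverse of 7 mod 26 is 15, since 7·15=105≡1. Apply D(y)=15·(y−3) mod 26:
l(11): 15·(11−3)=120≡16 → q
r(17): 15·(17−3)=210≡2 → c
j(9): 15·(9−3)=90≡12 → m
d(3): 15·(3−3)=0 → a
l(11): 15·(11−3)=120≡16 → q
n(13): 15·(13−3)=150≡20 → u
h(7): 15·(7−3)=60≡8 → i
b(1): 15·(1−3)=-30≡22 → w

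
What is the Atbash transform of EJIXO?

E(4) → V(21)
J(9) → Q(16)
I(8) → R(17)
X(23) → C(2)
O(14) → L(11)

VQRCL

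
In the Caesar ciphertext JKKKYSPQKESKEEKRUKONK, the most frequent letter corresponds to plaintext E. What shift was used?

6

The most frequent ciphertext letter is K (appears 8 times).
K is position 10; E is position 4.
Shift = 6.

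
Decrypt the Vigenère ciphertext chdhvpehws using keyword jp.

tsusmavsnd

Repeat the key across the ciphertext: jpjpjpjpjp
c(2)−j(9): -7≡19 → t
h(7)−p(15): -8≡18 → s
d(3)−j(9): -6≡20 → u
h(7)−p(15): -8≡18 → s
v(21)−j(9): 12 → m
p(15)−p(15): 0 → a
e(4)−j(9): -5≡21 → v
h(7)−p(15): -8≡18 → s
w(22)−j(9): 13 → n
s(18)−p(15): 3 → d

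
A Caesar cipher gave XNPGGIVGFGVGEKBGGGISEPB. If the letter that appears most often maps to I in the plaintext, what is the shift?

The most frequent ciphertext letter is G (appears 8 times).
G is position 6; I is position 8.
Shift = -2≡24.

24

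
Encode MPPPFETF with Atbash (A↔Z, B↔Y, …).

NKKKUVGU

M(12) → N(13)
P(15) → K(10)
P(15) → K(10)
P(15) → K(10)
F(5) → U(20)
E(4) → V(21)
T(19) → G(6)
F(5) → U(20)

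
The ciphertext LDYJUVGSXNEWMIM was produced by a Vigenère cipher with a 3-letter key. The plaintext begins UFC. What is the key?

Subtract each crib letter from the matching ciphertext letter (mod 26):
L(11)−U(20)=-9≡17 → R
D(3)−F(5)=-2≡24 → Y
Y(24)−C(2)=22 → W

RYW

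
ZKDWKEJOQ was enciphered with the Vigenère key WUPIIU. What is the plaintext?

Repeat the key across the ciphertext: WUPIIUWUP
Z(25)−W(22): 3 → D
K(10)−U(20): -10≡16 → Q
D(3)−P(15): -12≡14 → O
W(22)−I(8): 14 → O
K(10)−I(8): 2 → C
E(4)−U(20): -16≡10 → K
J(9)−W(22): -13≡13 → N
O(14)−U(20): -6≡20 → U
Q(16)−P(15): 1 → B

DQOOCKNUB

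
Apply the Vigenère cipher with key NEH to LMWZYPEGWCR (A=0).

YQDMCWRKDPV

Repeat the key across the message: NEHNEHNEHNE
L(11)+N(13): 24 → Y
M(12)+E(4): 16 → Q
W(22)+H(7): 29≡3 → D
Z(25)+N(13): 38≡12 → M
Y(24)+E(4): 28≡2 → C
P(15)+H(7): 22 → W
E(4)+N(13): 17 → R
G(6)+E(4): 10 → K
W(22)+H(7): 29≡3 → D
C(2)+N(13): 15 → P
R(17)+E(4): 21 → V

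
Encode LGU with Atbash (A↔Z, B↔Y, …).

L(11) → O(14)
G(6) → T(19)
U(20) → F(5)

OTF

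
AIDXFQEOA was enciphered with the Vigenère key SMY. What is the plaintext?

IWFFTSMCC

Repeat the key across the ciphertext: SMYSMYSMY
A(0)−S(18): -18≡8 → I
I(8)−M(12): -4≡22 → W
D(3)−Y(24): -21≡5 → F
X(23)−S(18): 5 → F
F(5)−M(12): -7≡19 → T
Q(16)−Y(24): -8≡18 → S
E(4)−S(18): -14≡12 → M
O(14)−M(12): 2 → C
A(0)−Y(24): -24≡2 → C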